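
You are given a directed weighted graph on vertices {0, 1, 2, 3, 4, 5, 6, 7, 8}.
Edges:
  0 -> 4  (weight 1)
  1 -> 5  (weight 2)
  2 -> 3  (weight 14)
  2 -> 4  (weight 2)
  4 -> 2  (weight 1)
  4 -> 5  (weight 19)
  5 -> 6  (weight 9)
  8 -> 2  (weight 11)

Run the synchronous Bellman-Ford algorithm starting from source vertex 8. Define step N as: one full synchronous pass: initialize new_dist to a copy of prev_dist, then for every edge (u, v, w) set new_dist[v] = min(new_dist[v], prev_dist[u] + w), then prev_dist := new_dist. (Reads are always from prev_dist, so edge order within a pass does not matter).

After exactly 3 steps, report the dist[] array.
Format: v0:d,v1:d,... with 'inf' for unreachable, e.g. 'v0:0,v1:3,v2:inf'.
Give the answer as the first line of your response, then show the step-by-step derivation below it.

v0:inf,v1:inf,v2:11,v3:25,v4:13,v5:32,v6:inf,v7:inf,v8:0

step 1: dist = v0:inf,v1:inf,v2:11,v3:inf,v4:inf,v5:inf,v6:inf,v7:inf,v8:0
step 2: dist = v0:inf,v1:inf,v2:11,v3:25,v4:13,v5:inf,v6:inf,v7:inf,v8:0
step 3: dist = v0:inf,v1:inf,v2:11,v3:25,v4:13,v5:32,v6:inf,v7:inf,v8:0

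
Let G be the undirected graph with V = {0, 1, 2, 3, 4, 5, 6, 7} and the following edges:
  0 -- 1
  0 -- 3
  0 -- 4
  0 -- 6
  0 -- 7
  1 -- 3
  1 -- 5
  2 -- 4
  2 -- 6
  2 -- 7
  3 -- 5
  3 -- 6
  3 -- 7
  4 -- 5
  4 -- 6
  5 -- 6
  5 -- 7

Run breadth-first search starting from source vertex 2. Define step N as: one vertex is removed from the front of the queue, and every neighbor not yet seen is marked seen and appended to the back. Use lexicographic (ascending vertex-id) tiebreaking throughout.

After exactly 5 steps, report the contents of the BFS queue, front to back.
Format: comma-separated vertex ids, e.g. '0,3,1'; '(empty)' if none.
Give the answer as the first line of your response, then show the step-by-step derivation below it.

5,3,1

step 1: dequeue 2; queue=[4,6,7]; order=2
step 2: dequeue 4; queue=[6,7,0,5]; order=2,4
step 3: dequeue 6; queue=[7,0,5,3]; order=2,4,6
step 4: dequeue 7; queue=[0,5,3]; order=2,4,6,7
step 5: dequeue 0; queue=[5,3,1]; order=2,4,6,7,0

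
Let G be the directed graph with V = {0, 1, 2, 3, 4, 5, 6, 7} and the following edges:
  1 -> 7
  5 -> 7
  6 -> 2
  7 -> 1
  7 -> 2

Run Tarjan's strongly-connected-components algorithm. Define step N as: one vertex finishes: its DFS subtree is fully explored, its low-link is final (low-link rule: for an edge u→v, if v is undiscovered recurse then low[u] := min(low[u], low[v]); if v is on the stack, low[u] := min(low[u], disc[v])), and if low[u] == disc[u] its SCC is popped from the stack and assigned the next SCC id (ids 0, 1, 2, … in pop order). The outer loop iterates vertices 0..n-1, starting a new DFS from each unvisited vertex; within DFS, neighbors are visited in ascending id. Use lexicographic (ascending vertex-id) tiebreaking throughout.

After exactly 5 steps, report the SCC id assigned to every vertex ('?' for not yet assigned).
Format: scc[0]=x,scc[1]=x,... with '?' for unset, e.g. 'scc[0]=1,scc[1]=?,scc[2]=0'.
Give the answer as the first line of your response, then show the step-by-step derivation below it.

scc[0]=0,scc[1]=2,scc[2]=1,scc[3]=3,scc[4]=?,scc[5]=?,scc[6]=?,scc[7]=2

step 1: low=(low[0]=0,low[1]=?,low[2]=?,low[3]=?,low[4]=?,low[5]=?,low[6]=?,low[7]=?); scc=(scc[0]=0,scc[1]=?,scc[2]=?,scc[3]=?,scc[4]=?,scc[5]=?,scc[6]=?,scc[7]=?)
step 2: low=(low[0]=0,low[1]=1,low[2]=3,low[3]=?,low[4]=?,low[5]=?,low[6]=?,low[7]=1); scc=(scc[0]=0,scc[1]=?,scc[2]=1,scc[3]=?,scc[4]=?,scc[5]=?,scc[6]=?,scc[7]=?)
step 3: low=(low[0]=0,low[1]=1,low[2]=3,low[3]=?,low[4]=?,low[5]=?,low[6]=?,low[7]=1); scc=(scc[0]=0,scc[1]=?,scc[2]=1,scc[3]=?,scc[4]=?,scc[5]=?,scc[6]=?,scc[7]=?)
step 4: low=(low[0]=0,low[1]=1,low[2]=3,low[3]=?,low[4]=?,low[5]=?,low[6]=?,low[7]=1); scc=(scc[0]=0,scc[1]=2,scc[2]=1,scc[3]=?,scc[4]=?,scc[5]=?,scc[6]=?,scc[7]=2)
step 5: low=(low[0]=0,low[1]=1,low[2]=3,low[3]=4,low[4]=?,low[5]=?,low[6]=?,low[7]=1); scc=(scc[0]=0,scc[1]=2,scc[2]=1,scc[3]=3,scc[4]=?,scc[5]=?,scc[6]=?,scc[7]=2)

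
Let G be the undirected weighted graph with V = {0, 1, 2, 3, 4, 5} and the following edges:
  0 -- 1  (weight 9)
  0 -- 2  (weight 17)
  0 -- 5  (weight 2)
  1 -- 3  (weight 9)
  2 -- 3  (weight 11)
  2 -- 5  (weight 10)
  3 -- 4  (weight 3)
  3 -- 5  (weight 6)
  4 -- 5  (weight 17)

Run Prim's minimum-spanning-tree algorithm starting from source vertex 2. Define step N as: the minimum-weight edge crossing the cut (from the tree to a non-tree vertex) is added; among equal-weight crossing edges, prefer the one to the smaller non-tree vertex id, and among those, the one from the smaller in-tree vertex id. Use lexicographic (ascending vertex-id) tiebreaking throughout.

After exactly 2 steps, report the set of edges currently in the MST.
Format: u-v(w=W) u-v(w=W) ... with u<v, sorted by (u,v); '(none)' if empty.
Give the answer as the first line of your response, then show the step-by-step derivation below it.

0-5(w=2) 2-5(w=10)

step 1: add edge 2-5 (w=10); MST = {2-5(w=10)}
step 2: add edge 0-5 (w=2); MST = {0-5(w=2) 2-5(w=10)}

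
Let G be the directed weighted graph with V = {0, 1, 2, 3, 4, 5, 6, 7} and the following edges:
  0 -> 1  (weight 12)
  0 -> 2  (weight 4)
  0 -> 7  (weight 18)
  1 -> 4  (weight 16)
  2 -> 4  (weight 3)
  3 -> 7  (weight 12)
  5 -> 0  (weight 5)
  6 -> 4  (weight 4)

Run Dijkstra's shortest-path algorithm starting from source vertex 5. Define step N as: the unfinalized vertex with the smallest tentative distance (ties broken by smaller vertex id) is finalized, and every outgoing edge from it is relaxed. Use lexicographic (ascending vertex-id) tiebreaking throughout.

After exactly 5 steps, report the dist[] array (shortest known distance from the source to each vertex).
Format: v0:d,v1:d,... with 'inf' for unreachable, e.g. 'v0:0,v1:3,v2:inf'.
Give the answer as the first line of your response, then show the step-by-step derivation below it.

v0:5,v1:17,v2:9,v3:inf,v4:12,v5:0,v6:inf,v7:23

step 1: dist = v0:5,v1:inf,v2:inf,v3:inf,v4:inf,v5:0,v6:inf,v7:inf
step 2: dist = v0:5,v1:17,v2:9,v3:inf,v4:inf,v5:0,v6:inf,v7:23
step 3: dist = v0:5,v1:17,v2:9,v3:inf,v4:12,v5:0,v6:inf,v7:23
step 4: dist = v0:5,v1:17,v2:9,v3:inf,v4:12,v5:0,v6:inf,v7:23
step 5: dist = v0:5,v1:17,v2:9,v3:inf,v4:12,v5:0,v6:inf,v7:23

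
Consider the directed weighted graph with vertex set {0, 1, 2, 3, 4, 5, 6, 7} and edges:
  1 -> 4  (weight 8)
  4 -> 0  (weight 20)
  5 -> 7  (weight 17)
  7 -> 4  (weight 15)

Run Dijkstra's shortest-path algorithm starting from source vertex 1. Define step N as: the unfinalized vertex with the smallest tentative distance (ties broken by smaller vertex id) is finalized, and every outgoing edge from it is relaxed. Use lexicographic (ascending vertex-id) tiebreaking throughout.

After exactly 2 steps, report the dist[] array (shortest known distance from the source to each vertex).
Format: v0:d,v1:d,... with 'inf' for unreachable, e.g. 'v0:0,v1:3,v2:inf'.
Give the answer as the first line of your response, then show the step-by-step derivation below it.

v0:28,v1:0,v2:inf,v3:inf,v4:8,v5:inf,v6:inf,v7:inf

step 1: dist = v0:inf,v1:0,v2:inf,v3:inf,v4:8,v5:inf,v6:inf,v7:inf
step 2: dist = v0:28,v1:0,v2:inf,v3:inf,v4:8,v5:inf,v6:inf,v7:inf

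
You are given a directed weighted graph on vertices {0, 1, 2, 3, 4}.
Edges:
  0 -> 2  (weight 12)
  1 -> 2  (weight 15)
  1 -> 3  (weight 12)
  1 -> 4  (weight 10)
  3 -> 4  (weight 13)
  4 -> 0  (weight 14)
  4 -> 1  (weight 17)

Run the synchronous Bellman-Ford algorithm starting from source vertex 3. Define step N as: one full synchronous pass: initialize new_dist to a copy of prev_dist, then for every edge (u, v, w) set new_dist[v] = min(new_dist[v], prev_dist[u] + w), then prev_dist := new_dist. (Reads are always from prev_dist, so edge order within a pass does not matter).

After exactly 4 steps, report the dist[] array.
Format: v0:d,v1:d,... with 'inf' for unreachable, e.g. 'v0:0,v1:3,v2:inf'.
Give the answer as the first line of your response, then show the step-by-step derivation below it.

v0:27,v1:30,v2:39,v3:0,v4:13

step 1: dist = v0:inf,v1:inf,v2:inf,v3:0,v4:13
step 2: dist = v0:27,v1:30,v2:inf,v3:0,v4:13
step 3: dist = v0:27,v1:30,v2:39,v3:0,v4:13
step 4: dist = v0:27,v1:30,v2:39,v3:0,v4:13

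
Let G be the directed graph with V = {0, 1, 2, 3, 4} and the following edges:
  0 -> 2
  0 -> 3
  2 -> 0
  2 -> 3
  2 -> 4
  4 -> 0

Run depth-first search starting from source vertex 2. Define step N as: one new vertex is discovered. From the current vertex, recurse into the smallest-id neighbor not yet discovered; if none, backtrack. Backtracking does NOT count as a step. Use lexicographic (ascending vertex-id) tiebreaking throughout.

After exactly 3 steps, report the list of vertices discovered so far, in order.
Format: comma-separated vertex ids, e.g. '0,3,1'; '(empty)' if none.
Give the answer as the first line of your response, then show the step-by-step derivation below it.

2,0,3

step 1: discover 2; path=2; order=2
step 2: discover 0; path=2>0; order=2,0
step 3: discover 3; path=2>0>3; order=2,0,3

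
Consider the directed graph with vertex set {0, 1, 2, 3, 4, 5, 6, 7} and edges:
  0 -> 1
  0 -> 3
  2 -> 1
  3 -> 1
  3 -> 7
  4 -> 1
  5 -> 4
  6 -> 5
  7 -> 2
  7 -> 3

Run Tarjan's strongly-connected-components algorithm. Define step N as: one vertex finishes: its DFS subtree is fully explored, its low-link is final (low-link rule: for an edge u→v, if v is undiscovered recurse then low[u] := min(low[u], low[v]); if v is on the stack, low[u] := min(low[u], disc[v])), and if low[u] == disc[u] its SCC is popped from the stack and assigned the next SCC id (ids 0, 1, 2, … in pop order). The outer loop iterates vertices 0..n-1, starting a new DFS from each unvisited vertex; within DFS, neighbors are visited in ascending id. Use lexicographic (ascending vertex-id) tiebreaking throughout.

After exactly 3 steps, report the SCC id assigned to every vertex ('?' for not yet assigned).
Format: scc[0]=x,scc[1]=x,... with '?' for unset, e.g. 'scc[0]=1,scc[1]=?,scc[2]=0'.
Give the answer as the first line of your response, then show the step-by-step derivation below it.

scc[0]=?,scc[1]=0,scc[2]=1,scc[3]=?,scc[4]=?,scc[5]=?,scc[6]=?,scc[7]=?

step 1: low=(low[0]=0,low[1]=1,low[2]=?,low[3]=?,low[4]=?,low[5]=?,low[6]=?,low[7]=?); scc=(scc[0]=?,scc[1]=0,scc[2]=?,scc[3]=?,scc[4]=?,scc[5]=?,scc[6]=?,scc[7]=?)
step 2: low=(low[0]=0,low[1]=1,low[2]=4,low[3]=2,low[4]=?,low[5]=?,low[6]=?,low[7]=3); scc=(scc[0]=?,scc[1]=0,scc[2]=1,scc[3]=?,scc[4]=?,scc[5]=?,scc[6]=?,scc[7]=?)
step 3: low=(low[0]=0,low[1]=1,low[2]=4,low[3]=2,low[4]=?,low[5]=?,low[6]=?,low[7]=2); scc=(scc[0]=?,scc[1]=0,scc[2]=1,scc[3]=?,scc[4]=?,scc[5]=?,scc[6]=?,scc[7]=?)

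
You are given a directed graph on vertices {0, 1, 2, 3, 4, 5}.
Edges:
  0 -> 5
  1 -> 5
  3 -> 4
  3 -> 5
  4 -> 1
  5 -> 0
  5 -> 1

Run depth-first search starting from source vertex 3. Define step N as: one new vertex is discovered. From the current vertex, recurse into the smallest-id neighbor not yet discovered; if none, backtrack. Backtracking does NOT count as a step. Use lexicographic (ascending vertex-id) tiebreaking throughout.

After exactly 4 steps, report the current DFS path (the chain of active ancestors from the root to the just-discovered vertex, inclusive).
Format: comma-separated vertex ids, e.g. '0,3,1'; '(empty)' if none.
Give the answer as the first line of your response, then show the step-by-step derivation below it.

3,4,1,5

step 1: discover 3; path=3; order=3
step 2: discover 4; path=3>4; order=3,4
step 3: discover 1; path=3>4>1; order=3,4,1
step 4: discover 5; path=3>4>1>5; order=3,4,1,5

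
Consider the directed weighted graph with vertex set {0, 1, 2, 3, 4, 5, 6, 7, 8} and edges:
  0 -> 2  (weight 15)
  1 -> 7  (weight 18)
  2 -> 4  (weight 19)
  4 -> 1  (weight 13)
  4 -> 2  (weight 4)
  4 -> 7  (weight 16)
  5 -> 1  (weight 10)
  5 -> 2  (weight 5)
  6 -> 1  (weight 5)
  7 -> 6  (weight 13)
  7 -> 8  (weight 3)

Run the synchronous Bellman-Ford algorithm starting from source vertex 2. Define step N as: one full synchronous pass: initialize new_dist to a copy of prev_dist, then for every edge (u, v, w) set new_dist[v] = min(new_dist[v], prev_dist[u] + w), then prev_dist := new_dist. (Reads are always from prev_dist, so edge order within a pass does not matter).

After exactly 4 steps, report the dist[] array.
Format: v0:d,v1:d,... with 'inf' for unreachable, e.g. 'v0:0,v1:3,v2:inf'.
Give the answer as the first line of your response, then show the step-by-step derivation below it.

v0:inf,v1:32,v2:0,v3:inf,v4:19,v5:inf,v6:48,v7:35,v8:38

step 1: dist = v0:inf,v1:inf,v2:0,v3:inf,v4:19,v5:inf,v6:inf,v7:inf,v8:inf
step 2: dist = v0:inf,v1:32,v2:0,v3:inf,v4:19,v5:inf,v6:inf,v7:35,v8:inf
step 3: dist = v0:inf,v1:32,v2:0,v3:inf,v4:19,v5:inf,v6:48,v7:35,v8:38
step 4: dist = v0:inf,v1:32,v2:0,v3:inf,v4:19,v5:inf,v6:48,v7:35,v8:38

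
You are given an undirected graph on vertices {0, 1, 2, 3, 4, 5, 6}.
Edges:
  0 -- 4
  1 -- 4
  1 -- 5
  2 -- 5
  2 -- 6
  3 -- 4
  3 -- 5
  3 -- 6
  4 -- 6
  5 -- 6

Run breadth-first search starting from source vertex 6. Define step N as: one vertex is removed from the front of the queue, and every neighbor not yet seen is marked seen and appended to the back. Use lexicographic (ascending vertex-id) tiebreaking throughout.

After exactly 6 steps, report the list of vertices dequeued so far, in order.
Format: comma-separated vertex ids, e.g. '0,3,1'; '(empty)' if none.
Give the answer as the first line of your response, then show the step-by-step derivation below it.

6,2,3,4,5,0

step 1: dequeue 6; queue=[2,3,4,5]; order=6
step 2: dequeue 2; queue=[3,4,5]; order=6,2
step 3: dequeue 3; queue=[4,5]; order=6,2,3
step 4: dequeue 4; queue=[5,0,1]; order=6,2,3,4
step 5: dequeue 5; queue=[0,1]; order=6,2,3,4,5
step 6: dequeue 0; queue=[1]; order=6,2,3,4,5,0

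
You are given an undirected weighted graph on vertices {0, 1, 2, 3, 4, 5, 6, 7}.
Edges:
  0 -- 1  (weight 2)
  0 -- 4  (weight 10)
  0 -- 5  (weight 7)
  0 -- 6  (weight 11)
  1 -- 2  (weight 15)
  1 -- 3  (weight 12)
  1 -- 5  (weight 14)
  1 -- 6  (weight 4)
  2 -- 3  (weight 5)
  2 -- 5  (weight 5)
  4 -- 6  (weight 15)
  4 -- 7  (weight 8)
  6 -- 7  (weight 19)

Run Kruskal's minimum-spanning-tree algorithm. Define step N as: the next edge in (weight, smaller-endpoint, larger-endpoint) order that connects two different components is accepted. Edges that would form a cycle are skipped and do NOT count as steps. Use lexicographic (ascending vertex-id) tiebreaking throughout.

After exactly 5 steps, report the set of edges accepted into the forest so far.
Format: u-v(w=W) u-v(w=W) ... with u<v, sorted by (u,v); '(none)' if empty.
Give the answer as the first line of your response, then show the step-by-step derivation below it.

0-1(w=2) 0-5(w=7) 1-6(w=4) 2-3(w=5) 2-5(w=5)

step 1: add edge 0-1 (w=2); MST = {0-1(w=2)}
step 2: add edge 1-6 (w=4); MST = {0-1(w=2) 1-6(w=4)}
step 3: add edge 2-3 (w=5); MST = {0-1(w=2) 1-6(w=4) 2-3(w=5)}
step 4: add edge 2-5 (w=5); MST = {0-1(w=2) 1-6(w=4) 2-3(w=5) 2-5(w=5)}
step 5: add edge 0-5 (w=7); MST = {0-1(w=2) 0-5(w=7) 1-6(w=4) 2-3(w=5) 2-5(w=5)}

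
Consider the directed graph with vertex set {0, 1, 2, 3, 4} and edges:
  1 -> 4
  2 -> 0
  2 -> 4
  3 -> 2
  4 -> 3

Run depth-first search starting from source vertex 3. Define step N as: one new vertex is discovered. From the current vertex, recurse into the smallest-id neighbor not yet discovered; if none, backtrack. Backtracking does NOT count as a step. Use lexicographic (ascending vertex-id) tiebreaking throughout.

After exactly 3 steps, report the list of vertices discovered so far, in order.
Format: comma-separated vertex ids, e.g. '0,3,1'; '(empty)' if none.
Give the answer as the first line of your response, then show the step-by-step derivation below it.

3,2,0

step 1: discover 3; path=3; order=3
step 2: discover 2; path=3>2; order=3,2
step 3: discover 0; path=3>2>0; order=3,2,0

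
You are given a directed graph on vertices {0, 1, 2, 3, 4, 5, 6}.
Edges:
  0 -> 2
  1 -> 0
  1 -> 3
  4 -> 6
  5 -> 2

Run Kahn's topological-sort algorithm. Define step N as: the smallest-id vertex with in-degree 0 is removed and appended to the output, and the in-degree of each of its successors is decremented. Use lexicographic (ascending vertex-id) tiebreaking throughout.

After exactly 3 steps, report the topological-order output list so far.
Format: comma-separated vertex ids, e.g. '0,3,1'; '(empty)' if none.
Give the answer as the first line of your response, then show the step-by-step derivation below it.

1,0,3

step 1: output 1; order=[1]; indeg=(0,0,2,0,0,0,1)
step 2: output 0; order=[1,0]; indeg=(0,0,1,0,0,0,1)
step 3: output 3; order=[1,0,3]; indeg=(0,0,1,0,0,0,1)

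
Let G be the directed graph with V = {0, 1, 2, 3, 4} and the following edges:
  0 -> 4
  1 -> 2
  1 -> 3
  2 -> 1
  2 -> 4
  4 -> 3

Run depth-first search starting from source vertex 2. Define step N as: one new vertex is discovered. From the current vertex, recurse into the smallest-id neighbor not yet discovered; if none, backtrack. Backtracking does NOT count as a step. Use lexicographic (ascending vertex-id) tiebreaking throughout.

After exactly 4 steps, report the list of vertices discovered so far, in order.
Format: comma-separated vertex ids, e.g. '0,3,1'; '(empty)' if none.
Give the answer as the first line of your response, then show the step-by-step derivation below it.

2,1,3,4

step 1: discover 2; path=2; order=2
step 2: discover 1; path=2>1; order=2,1
step 3: discover 3; path=2>1>3; order=2,1,3
step 4: discover 4; path=2>4; order=2,1,3,4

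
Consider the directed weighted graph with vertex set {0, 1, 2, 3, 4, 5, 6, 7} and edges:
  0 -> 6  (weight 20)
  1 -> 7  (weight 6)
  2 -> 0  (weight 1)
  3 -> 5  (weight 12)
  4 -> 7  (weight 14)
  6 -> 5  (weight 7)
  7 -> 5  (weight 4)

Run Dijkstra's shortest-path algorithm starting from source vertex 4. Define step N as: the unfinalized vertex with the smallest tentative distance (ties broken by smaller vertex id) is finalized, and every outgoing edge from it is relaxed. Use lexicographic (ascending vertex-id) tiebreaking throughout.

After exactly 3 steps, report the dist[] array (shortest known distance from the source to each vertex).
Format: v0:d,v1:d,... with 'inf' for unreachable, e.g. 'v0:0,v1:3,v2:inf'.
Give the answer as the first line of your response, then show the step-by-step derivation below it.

v0:inf,v1:inf,v2:inf,v3:inf,v4:0,v5:18,v6:inf,v7:14

step 1: dist = v0:inf,v1:inf,v2:inf,v3:inf,v4:0,v5:inf,v6:inf,v7:14
step 2: dist = v0:inf,v1:inf,v2:inf,v3:inf,v4:0,v5:18,v6:inf,v7:14
step 3: dist = v0:inf,v1:inf,v2:inf,v3:inf,v4:0,v5:18,v6:inf,v7:14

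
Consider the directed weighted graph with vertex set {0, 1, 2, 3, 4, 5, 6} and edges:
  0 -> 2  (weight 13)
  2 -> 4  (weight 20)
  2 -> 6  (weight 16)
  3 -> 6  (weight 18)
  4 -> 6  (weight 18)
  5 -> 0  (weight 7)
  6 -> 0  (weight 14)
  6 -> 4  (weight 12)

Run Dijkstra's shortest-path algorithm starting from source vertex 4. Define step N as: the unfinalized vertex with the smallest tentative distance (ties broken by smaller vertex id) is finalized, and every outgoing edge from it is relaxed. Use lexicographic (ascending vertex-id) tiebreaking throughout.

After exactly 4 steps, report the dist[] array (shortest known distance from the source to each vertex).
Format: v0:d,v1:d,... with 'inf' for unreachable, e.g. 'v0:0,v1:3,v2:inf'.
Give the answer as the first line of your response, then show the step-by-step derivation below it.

v0:32,v1:inf,v2:45,v3:inf,v4:0,v5:inf,v6:18

step 1: dist = v0:inf,v1:inf,v2:inf,v3:inf,v4:0,v5:inf,v6:18
step 2: dist = v0:32,v1:inf,v2:inf,v3:inf,v4:0,v5:inf,v6:18
step 3: dist = v0:32,v1:inf,v2:45,v3:inf,v4:0,v5:inf,v6:18
step 4: dist = v0:32,v1:inf,v2:45,v3:inf,v4:0,v5:inf,v6:18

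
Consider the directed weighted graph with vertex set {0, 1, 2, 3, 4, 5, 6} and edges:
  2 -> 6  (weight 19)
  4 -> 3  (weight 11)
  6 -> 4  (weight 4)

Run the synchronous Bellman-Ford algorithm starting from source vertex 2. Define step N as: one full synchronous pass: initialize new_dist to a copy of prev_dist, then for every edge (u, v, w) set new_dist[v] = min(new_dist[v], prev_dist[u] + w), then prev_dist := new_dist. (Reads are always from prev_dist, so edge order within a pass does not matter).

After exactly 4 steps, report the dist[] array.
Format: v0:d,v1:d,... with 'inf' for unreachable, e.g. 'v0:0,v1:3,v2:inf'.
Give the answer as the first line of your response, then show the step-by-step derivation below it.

v0:inf,v1:inf,v2:0,v3:34,v4:23,v5:inf,v6:19

step 1: dist = v0:inf,v1:inf,v2:0,v3:inf,v4:inf,v5:inf,v6:19
step 2: dist = v0:inf,v1:inf,v2:0,v3:inf,v4:23,v5:inf,v6:19
step 3: dist = v0:inf,v1:inf,v2:0,v3:34,v4:23,v5:inf,v6:19
step 4: dist = v0:inf,v1:inf,v2:0,v3:34,v4:23,v5:inf,v6:19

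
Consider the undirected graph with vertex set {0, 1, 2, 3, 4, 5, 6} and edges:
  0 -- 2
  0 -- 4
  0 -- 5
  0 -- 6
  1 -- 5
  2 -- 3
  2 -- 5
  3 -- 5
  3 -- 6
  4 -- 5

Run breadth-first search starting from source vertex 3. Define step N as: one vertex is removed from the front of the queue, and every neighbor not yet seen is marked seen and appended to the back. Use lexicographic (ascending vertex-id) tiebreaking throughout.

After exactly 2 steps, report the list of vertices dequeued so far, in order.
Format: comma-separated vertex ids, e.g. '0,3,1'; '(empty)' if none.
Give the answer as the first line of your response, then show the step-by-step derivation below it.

3,2

step 1: dequeue 3; queue=[2,5,6]; order=3
step 2: dequeue 2; queue=[5,6,0]; order=3,2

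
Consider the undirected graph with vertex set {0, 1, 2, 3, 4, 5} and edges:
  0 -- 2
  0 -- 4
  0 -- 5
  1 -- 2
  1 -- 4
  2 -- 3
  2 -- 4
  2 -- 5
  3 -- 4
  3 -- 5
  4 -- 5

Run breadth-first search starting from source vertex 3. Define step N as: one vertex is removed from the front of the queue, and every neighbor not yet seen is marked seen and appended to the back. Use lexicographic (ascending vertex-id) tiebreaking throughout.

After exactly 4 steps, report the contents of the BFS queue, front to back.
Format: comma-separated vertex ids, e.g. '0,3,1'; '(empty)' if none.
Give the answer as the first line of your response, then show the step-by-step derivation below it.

0,1

step 1: dequeue 3; queue=[2,4,5]; order=3
step 2: dequeue 2; queue=[4,5,0,1]; order=3,2
step 3: dequeue 4; queue=[5,0,1]; order=3,2,4
step 4: dequeue 5; queue=[0,1]; order=3,2,4,5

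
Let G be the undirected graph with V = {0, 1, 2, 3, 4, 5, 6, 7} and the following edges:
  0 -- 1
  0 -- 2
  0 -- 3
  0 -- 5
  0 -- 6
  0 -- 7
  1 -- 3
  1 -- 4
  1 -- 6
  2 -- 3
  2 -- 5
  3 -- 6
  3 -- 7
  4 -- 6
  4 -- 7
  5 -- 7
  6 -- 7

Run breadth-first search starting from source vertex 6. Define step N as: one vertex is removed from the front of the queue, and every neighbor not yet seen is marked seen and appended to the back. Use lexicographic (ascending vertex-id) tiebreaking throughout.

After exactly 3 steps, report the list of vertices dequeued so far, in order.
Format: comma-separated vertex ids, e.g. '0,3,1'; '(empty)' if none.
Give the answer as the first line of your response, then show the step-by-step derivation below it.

6,0,1

step 1: dequeue 6; queue=[0,1,3,4,7]; order=6
step 2: dequeue 0; queue=[1,3,4,7,2,5]; order=6,0
step 3: dequeue 1; queue=[3,4,7,2,5]; order=6,0,1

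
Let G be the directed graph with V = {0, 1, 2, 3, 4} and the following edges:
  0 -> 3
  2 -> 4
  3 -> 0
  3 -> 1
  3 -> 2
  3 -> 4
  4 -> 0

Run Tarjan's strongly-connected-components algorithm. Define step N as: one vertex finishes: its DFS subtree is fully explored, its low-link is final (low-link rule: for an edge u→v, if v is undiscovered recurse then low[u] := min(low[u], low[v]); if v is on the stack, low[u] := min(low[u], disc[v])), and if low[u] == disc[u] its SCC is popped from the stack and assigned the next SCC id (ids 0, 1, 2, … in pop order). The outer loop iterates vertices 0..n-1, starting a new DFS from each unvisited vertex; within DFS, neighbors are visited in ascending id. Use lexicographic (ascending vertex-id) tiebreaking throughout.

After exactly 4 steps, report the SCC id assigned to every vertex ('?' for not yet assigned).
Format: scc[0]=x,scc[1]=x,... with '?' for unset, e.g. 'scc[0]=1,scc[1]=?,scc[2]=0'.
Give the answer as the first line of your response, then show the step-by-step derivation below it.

scc[0]=?,scc[1]=0,scc[2]=?,scc[3]=?,scc[4]=?

step 1: low=(low[0]=0,low[1]=2,low[2]=?,low[3]=0,low[4]=?); scc=(scc[0]=?,scc[1]=0,scc[2]=?,scc[3]=?,scc[4]=?)
step 2: low=(low[0]=0,low[1]=2,low[2]=3,low[3]=0,low[4]=0); scc=(scc[0]=?,scc[1]=0,scc[2]=?,scc[3]=?,scc[4]=?)
step 3: low=(low[0]=0,low[1]=2,low[2]=0,low[3]=0,low[4]=0); scc=(scc[0]=?,scc[1]=0,scc[2]=?,scc[3]=?,scc[4]=?)
step 4: low=(low[0]=0,low[1]=2,low[2]=0,low[3]=0,low[4]=0); scc=(scc[0]=?,scc[1]=0,scc[2]=?,scc[3]=?,scc[4]=?)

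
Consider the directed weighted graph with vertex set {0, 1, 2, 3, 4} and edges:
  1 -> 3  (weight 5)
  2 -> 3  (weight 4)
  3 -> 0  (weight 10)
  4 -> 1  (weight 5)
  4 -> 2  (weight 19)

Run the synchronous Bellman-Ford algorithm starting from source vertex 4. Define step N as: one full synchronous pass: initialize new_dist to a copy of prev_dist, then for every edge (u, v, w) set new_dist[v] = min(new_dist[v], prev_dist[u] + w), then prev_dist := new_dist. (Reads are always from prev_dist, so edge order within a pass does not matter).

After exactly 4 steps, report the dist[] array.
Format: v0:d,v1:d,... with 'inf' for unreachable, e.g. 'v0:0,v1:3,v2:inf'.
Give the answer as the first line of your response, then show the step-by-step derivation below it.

v0:20,v1:5,v2:19,v3:10,v4:0

step 1: dist = v0:inf,v1:5,v2:19,v3:inf,v4:0
step 2: dist = v0:inf,v1:5,v2:19,v3:10,v4:0
step 3: dist = v0:20,v1:5,v2:19,v3:10,v4:0
step 4: dist = v0:20,v1:5,v2:19,v3:10,v4:0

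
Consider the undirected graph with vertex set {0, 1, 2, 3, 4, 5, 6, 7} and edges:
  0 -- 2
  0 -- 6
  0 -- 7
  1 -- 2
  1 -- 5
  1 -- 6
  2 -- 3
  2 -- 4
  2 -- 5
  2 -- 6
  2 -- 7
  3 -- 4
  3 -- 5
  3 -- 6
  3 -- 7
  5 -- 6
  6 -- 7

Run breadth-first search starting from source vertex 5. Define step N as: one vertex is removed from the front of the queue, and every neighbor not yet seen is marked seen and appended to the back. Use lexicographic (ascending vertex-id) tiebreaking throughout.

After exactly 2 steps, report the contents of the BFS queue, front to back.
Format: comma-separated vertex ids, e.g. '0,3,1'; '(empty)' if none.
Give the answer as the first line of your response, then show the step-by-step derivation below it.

2,3,6

step 1: dequeue 5; queue=[1,2,3,6]; order=5
step 2: dequeue 1; queue=[2,3,6]; order=5,1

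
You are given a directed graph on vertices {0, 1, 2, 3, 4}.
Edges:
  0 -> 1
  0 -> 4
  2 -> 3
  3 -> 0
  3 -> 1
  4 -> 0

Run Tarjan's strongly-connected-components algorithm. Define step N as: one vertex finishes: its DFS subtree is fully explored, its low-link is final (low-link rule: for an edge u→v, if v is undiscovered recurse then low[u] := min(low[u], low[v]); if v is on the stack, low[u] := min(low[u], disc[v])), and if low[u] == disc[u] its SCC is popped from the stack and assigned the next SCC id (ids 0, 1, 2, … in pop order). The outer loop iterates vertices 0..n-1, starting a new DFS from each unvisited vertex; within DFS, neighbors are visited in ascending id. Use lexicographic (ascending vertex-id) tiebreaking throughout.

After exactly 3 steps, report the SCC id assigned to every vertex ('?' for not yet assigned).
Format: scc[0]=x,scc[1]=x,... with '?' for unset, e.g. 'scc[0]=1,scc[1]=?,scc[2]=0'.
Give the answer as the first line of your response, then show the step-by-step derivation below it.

scc[0]=1,scc[1]=0,scc[2]=?,scc[3]=?,scc[4]=1

step 1: low=(low[0]=0,low[1]=1,low[2]=?,low[3]=?,low[4]=?); scc=(scc[0]=?,scc[1]=0,scc[2]=?,scc[3]=?,scc[4]=?)
step 2: low=(low[0]=0,low[1]=1,low[2]=?,low[3]=?,low[4]=0); scc=(scc[0]=?,scc[1]=0,scc[2]=?,scc[3]=?,scc[4]=?)
step 3: low=(low[0]=0,low[1]=1,low[2]=?,low[3]=?,low[4]=0); scc=(scc[0]=1,scc[1]=0,scc[2]=?,scc[3]=?,scc[4]=1)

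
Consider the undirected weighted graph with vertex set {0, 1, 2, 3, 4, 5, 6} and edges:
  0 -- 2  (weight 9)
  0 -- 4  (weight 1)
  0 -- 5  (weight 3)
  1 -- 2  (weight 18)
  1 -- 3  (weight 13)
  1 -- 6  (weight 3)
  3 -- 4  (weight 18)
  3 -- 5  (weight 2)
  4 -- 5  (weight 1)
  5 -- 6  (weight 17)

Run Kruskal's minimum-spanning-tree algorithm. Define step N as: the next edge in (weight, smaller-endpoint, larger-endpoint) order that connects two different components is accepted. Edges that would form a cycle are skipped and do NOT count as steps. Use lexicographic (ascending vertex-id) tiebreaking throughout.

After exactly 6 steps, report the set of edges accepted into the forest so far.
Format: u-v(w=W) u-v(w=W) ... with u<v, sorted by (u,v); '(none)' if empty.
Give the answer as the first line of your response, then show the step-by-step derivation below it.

0-2(w=9) 0-4(w=1) 1-3(w=13) 1-6(w=3) 3-5(w=2) 4-5(w=1)

step 1: add edge 0-4 (w=1); MST = {0-4(w=1)}
step 2: add edge 4-5 (w=1); MST = {0-4(w=1) 4-5(w=1)}
step 3: add edge 3-5 (w=2); MST = {0-4(w=1) 3-5(w=2) 4-5(w=1)}
step 4: add edge 1-6 (w=3); MST = {0-4(w=1) 1-6(w=3) 3-5(w=2) 4-5(w=1)}
step 5: add edge 0-2 (w=9); MST = {0-2(w=9) 0-4(w=1) 1-6(w=3) 3-5(w=2) 4-5(w=1)}
step 6: add edge 1-3 (w=13); MST = {0-2(w=9) 0-4(w=1) 1-3(w=13) 1-6(w=3) 3-5(w=2) 4-5(w=1)}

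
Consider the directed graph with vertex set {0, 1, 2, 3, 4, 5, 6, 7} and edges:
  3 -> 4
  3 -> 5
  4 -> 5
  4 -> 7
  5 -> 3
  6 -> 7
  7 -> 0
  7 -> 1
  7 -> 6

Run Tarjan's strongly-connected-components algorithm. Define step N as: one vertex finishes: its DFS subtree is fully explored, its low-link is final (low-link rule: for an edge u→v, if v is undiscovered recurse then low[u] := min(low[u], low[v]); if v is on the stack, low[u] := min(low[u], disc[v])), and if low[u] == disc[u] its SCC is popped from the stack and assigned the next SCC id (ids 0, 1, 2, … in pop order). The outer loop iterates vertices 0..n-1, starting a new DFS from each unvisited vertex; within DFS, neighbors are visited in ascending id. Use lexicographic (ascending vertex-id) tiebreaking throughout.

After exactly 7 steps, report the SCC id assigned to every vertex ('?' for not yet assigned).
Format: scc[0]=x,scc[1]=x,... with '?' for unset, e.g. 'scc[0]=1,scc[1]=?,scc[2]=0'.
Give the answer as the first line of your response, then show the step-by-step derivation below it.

scc[0]=0,scc[1]=1,scc[2]=2,scc[3]=?,scc[4]=?,scc[5]=?,scc[6]=3,scc[7]=3

step 1: low=(low[0]=0,low[1]=?,low[2]=?,low[3]=?,low[4]=?,low[5]=?,low[6]=?,low[7]=?); scc=(scc[0]=0,scc[1]=?,scc[2]=?,scc[3]=?,scc[4]=?,scc[5]=?,scc[6]=?,scc[7]=?)
step 2: low=(low[0]=0,low[1]=1,low[2]=?,low[3]=?,low[4]=?,low[5]=?,low[6]=?,low[7]=?); scc=(scc[0]=0,scc[1]=1,scc[2]=?,scc[3]=?,scc[4]=?,scc[5]=?,scc[6]=?,scc[7]=?)
step 3: low=(low[0]=0,low[1]=1,low[2]=2,low[3]=?,low[4]=?,low[5]=?,low[6]=?,low[7]=?); scc=(scc[0]=0,scc[1]=1,scc[2]=2,scc[3]=?,scc[4]=?,scc[5]=?,scc[6]=?,scc[7]=?)
step 4: low=(low[0]=0,low[1]=1,low[2]=2,low[3]=3,low[4]=4,low[5]=3,low[6]=?,low[7]=?); scc=(scc[0]=0,scc[1]=1,scc[2]=2,scc[3]=?,scc[4]=?,scc[5]=?,scc[6]=?,scc[7]=?)
step 5: low=(low[0]=0,low[1]=1,low[2]=2,low[3]=3,low[4]=3,low[5]=3,low[6]=6,low[7]=6); scc=(scc[0]=0,scc[1]=1,scc[2]=2,scc[3]=?,scc[4]=?,scc[5]=?,scc[6]=?,scc[7]=?)
step 6: low=(low[0]=0,low[1]=1,low[2]=2,low[3]=3,low[4]=3,low[5]=3,low[6]=6,low[7]=6); scc=(scc[0]=0,scc[1]=1,scc[2]=2,scc[3]=?,scc[4]=?,scc[5]=?,scc[6]=3,scc[7]=3)
step 7: low=(low[0]=0,low[1]=1,low[2]=2,low[3]=3,low[4]=3,low[5]=3,low[6]=6,low[7]=6); scc=(scc[0]=0,scc[1]=1,scc[2]=2,scc[3]=?,scc[4]=?,scc[5]=?,scc[6]=3,scc[7]=3)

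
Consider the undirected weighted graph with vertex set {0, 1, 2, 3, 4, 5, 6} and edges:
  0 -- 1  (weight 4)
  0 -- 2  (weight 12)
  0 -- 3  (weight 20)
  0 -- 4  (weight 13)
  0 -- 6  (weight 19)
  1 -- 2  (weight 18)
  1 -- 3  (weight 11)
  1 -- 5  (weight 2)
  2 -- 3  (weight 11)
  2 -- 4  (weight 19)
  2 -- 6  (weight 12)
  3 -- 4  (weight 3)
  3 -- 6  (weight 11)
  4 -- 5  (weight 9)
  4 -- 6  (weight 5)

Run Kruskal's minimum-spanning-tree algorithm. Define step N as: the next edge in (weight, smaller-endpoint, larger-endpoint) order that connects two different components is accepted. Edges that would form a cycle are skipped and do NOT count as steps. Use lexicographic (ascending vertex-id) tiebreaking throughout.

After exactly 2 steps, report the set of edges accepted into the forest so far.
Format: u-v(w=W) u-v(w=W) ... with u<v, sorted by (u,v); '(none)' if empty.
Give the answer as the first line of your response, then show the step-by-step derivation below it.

1-5(w=2) 3-4(w=3)

step 1: add edge 1-5 (w=2); MST = {1-5(w=2)}
step 2: add edge 3-4 (w=3); MST = {1-5(w=2) 3-4(w=3)}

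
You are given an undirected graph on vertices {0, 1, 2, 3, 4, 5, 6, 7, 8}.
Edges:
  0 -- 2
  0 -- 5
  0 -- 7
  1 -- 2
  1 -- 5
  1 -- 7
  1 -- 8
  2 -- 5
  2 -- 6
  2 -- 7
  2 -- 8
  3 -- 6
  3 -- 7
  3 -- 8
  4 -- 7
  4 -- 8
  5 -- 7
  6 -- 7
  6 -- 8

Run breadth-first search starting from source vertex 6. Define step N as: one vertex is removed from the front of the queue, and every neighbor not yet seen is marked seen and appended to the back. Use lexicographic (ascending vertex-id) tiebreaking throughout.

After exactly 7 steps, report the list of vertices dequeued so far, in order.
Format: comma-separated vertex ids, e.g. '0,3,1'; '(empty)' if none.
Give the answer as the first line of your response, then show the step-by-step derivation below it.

6,2,3,7,8,0,1

step 1: dequeue 6; queue=[2,3,7,8]; order=6
step 2: dequeue 2; queue=[3,7,8,0,1,5]; order=6,2
step 3: dequeue 3; queue=[7,8,0,1,5]; order=6,2,3
step 4: dequeue 7; queue=[8,0,1,5,4]; order=6,2,3,7
step 5: dequeue 8; queue=[0,1,5,4]; order=6,2,3,7,8
step 6: dequeue 0; queue=[1,5,4]; order=6,2,3,7,8,0
step 7: dequeue 1; queue=[5,4]; order=6,2,3,7,8,0,1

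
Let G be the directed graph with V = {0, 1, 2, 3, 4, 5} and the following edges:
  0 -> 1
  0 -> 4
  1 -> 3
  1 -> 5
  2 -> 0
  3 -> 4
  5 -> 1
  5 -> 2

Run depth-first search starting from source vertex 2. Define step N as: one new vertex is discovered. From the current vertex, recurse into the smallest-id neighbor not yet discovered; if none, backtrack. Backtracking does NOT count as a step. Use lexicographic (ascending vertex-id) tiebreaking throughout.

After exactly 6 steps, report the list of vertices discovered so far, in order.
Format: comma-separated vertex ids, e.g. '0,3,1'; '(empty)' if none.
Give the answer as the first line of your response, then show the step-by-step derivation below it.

2,0,1,3,4,5

step 1: discover 2; path=2; order=2
step 2: discover 0; path=2>0; order=2,0
step 3: discover 1; path=2>0>1; order=2,0,1
step 4: discover 3; path=2>0>1>3; order=2,0,1,3
step 5: discover 4; path=2>0>1>3>4; order=2,0,1,3,4
step 6: discover 5; path=2>0>1>5; order=2,0,1,3,4,5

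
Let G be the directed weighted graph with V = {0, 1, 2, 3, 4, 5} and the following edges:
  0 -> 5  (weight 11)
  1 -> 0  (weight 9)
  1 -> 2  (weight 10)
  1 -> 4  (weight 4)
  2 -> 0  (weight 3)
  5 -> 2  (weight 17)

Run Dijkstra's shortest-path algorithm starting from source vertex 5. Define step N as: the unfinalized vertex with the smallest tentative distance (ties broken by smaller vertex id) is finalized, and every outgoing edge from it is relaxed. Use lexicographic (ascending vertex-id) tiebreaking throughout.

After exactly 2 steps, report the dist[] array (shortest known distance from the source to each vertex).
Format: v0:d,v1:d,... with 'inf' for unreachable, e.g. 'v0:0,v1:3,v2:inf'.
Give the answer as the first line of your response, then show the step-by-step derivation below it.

v0:20,v1:inf,v2:17,v3:inf,v4:inf,v5:0

step 1: dist = v0:inf,v1:inf,v2:17,v3:inf,v4:inf,v5:0
step 2: dist = v0:20,v1:inf,v2:17,v3:inf,v4:inf,v5:0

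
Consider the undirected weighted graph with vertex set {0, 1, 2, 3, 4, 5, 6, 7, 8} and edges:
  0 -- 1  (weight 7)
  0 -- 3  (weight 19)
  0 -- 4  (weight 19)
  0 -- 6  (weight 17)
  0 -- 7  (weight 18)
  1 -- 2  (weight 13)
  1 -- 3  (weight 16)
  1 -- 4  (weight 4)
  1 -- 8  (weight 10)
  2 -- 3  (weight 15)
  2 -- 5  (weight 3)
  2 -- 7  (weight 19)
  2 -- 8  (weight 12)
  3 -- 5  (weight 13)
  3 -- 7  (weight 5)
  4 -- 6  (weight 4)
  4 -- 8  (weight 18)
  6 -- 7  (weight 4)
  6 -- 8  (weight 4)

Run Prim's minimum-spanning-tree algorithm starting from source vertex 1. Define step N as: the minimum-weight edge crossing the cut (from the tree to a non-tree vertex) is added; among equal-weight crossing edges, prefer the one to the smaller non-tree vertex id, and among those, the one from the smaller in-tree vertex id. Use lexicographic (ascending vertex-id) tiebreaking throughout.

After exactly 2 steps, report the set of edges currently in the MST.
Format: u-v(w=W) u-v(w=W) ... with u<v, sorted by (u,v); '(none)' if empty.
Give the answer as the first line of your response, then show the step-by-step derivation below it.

1-4(w=4) 4-6(w=4)

step 1: add edge 1-4 (w=4); MST = {1-4(w=4)}
step 2: add edge 4-6 (w=4); MST = {1-4(w=4) 4-6(w=4)}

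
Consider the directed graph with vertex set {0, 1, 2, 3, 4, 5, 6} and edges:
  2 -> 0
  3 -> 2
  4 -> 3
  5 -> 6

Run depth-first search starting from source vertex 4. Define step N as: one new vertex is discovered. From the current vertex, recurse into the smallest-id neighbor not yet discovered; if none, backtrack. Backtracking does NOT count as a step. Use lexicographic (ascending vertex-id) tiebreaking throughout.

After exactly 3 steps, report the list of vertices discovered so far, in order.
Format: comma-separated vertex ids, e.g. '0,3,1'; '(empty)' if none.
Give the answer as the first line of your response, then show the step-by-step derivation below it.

4,3,2

step 1: discover 4; path=4; order=4
step 2: discover 3; path=4>3; order=4,3
step 3: discover 2; path=4>3>2; order=4,3,2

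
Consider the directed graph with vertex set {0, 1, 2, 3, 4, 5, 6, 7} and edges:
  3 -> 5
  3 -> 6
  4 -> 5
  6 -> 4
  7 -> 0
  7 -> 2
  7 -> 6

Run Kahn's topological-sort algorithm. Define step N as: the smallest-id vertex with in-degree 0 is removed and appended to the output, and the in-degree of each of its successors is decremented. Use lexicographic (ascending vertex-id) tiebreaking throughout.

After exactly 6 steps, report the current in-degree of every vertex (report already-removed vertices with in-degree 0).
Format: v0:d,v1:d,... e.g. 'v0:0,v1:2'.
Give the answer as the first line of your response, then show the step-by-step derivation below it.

v0:0,v1:0,v2:0,v3:0,v4:0,v5:1,v6:0,v7:0

step 1: output 1; order=[1]; indeg=(1,0,1,0,1,2,2,0)
step 2: output 3; order=[1,3]; indeg=(1,0,1,0,1,1,1,0)
step 3: output 7; order=[1,3,7]; indeg=(0,0,0,0,1,1,0,0)
step 4: output 0; order=[1,3,7,0]; indeg=(0,0,0,0,1,1,0,0)
step 5: output 2; order=[1,3,7,0,2]; indeg=(0,0,0,0,1,1,0,0)
step 6: output 6; order=[1,3,7,0,2,6]; indeg=(0,0,0,0,0,1,0,0)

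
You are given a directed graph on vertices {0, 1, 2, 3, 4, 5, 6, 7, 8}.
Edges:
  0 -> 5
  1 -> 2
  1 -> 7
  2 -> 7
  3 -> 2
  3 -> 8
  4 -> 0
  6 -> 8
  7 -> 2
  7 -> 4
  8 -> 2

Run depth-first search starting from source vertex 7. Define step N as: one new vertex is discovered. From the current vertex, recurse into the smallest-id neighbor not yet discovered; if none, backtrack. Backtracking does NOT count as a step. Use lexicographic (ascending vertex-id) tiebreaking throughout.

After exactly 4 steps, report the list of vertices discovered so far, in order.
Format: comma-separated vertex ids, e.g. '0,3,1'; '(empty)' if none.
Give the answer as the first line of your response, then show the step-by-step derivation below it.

7,2,4,0

step 1: discover 7; path=7; order=7
step 2: discover 2; path=7>2; order=7,2
step 3: discover 4; path=7>4; order=7,2,4
step 4: discover 0; path=7>4>0; order=7,2,4,0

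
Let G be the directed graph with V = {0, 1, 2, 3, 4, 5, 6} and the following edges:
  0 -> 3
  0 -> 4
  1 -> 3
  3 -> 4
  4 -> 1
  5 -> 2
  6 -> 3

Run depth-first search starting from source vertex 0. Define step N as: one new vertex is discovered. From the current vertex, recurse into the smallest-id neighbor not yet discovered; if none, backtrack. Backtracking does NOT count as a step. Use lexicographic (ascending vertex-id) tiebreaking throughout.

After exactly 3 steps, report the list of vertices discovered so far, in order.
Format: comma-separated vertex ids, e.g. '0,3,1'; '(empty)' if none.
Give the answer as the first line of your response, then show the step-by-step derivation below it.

0,3,4

step 1: discover 0; path=0; order=0
step 2: discover 3; path=0>3; order=0,3
step 3: discover 4; path=0>3>4; order=0,3,4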